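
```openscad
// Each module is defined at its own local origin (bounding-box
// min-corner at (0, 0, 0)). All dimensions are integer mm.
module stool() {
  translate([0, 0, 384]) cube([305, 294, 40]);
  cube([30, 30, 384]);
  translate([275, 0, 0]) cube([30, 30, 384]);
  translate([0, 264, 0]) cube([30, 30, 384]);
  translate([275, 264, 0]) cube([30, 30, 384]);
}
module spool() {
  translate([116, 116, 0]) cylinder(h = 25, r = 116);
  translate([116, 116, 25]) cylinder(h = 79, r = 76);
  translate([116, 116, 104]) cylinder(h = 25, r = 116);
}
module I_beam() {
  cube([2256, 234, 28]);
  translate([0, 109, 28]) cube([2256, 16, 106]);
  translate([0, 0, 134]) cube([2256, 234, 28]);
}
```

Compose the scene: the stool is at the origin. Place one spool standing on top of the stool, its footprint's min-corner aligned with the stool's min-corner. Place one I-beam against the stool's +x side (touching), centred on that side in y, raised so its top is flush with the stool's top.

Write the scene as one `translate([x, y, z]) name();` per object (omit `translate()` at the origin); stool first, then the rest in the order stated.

stool();
translate([0, 0, 424]) spool();
translate([305, 30, 262]) I_beam();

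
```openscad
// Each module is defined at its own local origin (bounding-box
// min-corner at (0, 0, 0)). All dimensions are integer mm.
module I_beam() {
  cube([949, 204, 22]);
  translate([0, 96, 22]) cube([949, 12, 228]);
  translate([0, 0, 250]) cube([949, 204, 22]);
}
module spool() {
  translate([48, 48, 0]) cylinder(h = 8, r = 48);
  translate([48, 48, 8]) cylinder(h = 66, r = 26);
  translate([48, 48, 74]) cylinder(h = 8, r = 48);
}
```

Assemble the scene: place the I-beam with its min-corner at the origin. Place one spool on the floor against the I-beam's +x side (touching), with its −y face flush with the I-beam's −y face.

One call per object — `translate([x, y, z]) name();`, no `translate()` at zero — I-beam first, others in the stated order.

I_beam();
translate([949, 0, 0]) spool();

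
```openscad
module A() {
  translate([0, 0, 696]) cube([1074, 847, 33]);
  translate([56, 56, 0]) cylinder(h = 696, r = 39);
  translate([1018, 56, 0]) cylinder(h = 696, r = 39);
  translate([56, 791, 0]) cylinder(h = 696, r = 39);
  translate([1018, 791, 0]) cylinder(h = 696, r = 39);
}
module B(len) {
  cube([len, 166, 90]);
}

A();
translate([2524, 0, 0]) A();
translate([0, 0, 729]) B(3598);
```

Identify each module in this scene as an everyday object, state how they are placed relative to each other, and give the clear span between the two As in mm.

Second table starts at x = 2524; first ends at x = 1074; clear span = 2524 − 1074 = 1450 mm.

A is a table. B is a beam. A beam spans the tops of two tables. The clear span between the two tables is 1450 mm.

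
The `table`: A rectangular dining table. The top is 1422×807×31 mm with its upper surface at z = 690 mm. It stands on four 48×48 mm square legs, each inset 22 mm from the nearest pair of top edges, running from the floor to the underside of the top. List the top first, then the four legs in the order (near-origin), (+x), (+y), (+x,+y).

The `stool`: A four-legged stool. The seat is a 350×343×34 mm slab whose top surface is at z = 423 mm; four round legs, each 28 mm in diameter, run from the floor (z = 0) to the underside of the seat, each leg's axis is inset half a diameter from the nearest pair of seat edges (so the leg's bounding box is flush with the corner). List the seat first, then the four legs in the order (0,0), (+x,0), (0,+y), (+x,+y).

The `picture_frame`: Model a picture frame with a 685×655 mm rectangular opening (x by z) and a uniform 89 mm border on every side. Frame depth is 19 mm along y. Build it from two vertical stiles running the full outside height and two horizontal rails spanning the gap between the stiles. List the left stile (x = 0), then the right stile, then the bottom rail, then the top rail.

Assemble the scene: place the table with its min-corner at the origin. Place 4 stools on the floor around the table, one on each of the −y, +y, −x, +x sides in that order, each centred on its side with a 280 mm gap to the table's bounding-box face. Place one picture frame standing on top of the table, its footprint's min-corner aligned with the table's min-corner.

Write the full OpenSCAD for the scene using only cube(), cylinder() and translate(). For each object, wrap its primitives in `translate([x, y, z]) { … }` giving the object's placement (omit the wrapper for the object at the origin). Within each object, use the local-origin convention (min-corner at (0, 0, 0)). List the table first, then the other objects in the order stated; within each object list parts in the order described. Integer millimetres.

translate([0, 0, 659]) cube([1422, 807, 31]);
translate([22, 22, 0]) cube([48, 48, 659]);
translate([1352, 22, 0]) cube([48, 48, 659]);
translate([22, 737, 0]) cube([48, 48, 659]);
translate([1352, 737, 0]) cube([48, 48, 659]);
translate([536, -623, 0]) {
  translate([0, 0, 389]) cube([350, 343, 34]);
  translate([14, 14, 0]) cylinder(h = 389, r = 14);
  translate([336, 14, 0]) cylinder(h = 389, r = 14);
  translate([14, 329, 0]) cylinder(h = 389, r = 14);
  translate([336, 329, 0]) cylinder(h = 389, r = 14);
}
translate([536, 1087, 0]) {
  translate([0, 0, 389]) cube([350, 343, 34]);
  translate([14, 14, 0]) cylinder(h = 389, r = 14);
  translate([336, 14, 0]) cylinder(h = 389, r = 14);
  translate([14, 329, 0]) cylinder(h = 389, r = 14);
  translate([336, 329, 0]) cylinder(h = 389, r = 14);
}
translate([-630, 232, 0]) {
  translate([0, 0, 389]) cube([350, 343, 34]);
  translate([14, 14, 0]) cylinder(h = 389, r = 14);
  translate([336, 14, 0]) cylinder(h = 389, r = 14);
  translate([14, 329, 0]) cylinder(h = 389, r = 14);
  translate([336, 329, 0]) cylinder(h = 389, r = 14);
}
translate([1702, 232, 0]) {
  translate([0, 0, 389]) cube([350, 343, 34]);
  translate([14, 14, 0]) cylinder(h = 389, r = 14);
  translate([336, 14, 0]) cylinder(h = 389, r = 14);
  translate([14, 329, 0]) cylinder(h = 389, r = 14);
  translate([336, 329, 0]) cylinder(h = 389, r = 14);
}
translate([0, 0, 690]) {
  cube([89, 19, 833]);
  translate([774, 0, 0]) cube([89, 19, 833]);
  translate([89, 0, 0]) cube([685, 19, 89]);
  translate([89, 0, 744]) cube([685, 19, 89]);
}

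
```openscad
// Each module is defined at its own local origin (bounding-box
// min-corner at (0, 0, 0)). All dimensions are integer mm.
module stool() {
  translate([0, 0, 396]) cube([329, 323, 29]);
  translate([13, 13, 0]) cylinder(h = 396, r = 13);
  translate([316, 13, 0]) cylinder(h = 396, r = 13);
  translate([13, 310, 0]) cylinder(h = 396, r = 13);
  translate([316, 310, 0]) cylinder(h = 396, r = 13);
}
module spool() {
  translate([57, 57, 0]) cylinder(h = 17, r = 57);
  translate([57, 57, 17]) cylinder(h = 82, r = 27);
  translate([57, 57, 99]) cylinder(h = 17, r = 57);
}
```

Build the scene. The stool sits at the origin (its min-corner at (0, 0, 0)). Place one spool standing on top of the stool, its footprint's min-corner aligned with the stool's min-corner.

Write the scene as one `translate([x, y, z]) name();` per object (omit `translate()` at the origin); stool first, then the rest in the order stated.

stool();
translate([0, 0, 425]) spool();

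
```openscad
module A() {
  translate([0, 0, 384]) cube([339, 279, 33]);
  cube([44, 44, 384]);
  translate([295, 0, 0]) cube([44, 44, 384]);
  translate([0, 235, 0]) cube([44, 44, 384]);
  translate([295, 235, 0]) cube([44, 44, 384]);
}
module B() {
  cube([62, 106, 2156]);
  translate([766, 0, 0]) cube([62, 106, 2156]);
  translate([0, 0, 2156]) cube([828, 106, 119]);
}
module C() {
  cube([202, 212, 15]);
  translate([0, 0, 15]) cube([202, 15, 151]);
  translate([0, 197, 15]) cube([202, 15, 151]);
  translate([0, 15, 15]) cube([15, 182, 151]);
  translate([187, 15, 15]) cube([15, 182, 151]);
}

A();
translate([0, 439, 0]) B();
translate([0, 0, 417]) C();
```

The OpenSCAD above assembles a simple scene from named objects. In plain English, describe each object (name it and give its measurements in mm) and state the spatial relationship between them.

A is a four-legged stool. The seat is a 339×279×33 mm slab whose top surface is at z = 417 mm; four square legs, each 44×44 mm in cross-section, run from the floor (z = 0) to the underside of the seat, each flush with a corner of the seat.

B is a rectangular door frame: two vertical jambs of 62×106 mm section, 2156 mm tall, with a clear opening 704 mm wide between their inner faces. A header 119 mm tall and 106 mm deep lies on top of the jambs and spans the full outside width.

C is an open storage box with external size 202×212×166 mm and wall thickness 15 mm (the base is also 15 mm thick). The base covers the whole footprint; the four walls stand on the base, with the y-facing walls full-width and the x-facing walls fitting between their inner faces.

The door frame is on the floor beside the stool on its +y side. The open box is on top of the stool.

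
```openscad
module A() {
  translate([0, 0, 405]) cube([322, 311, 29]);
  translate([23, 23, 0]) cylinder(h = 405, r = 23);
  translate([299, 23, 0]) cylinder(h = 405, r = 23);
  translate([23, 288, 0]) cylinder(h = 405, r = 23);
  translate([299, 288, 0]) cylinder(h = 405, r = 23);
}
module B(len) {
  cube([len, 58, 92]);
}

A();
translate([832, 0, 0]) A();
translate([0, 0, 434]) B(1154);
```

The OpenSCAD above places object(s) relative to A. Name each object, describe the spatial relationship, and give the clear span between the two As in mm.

A is a stool. B is a beam. A beam spans the tops of two stools. The clear span between the two stools is 510 mm.

Second stool starts at x = 832; first ends at x = 322; clear span = 832 − 322 = 510 mm.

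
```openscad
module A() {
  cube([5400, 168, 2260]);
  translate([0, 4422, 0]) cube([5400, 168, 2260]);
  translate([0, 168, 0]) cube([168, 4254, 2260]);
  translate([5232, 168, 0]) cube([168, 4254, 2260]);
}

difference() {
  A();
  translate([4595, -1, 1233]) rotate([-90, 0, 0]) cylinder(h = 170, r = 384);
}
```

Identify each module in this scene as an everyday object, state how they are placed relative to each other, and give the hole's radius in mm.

A is a house frame. The house frame has a circular hole through its front wall. The hole's radius is 384 mm.

The subtracted cylinder has r = 384 mm.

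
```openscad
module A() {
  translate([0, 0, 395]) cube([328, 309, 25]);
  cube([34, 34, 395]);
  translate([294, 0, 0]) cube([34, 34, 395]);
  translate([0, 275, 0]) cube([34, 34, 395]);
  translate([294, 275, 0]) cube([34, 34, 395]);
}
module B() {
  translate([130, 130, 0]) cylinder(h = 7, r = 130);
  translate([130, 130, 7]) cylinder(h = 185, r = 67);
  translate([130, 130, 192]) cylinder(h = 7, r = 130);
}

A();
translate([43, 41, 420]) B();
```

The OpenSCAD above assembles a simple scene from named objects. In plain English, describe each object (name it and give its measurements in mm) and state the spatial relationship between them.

A is a simple wooden stool: a rectangular seat 328 mm (x) by 309 mm (y), 25 mm thick, top face at z = 420 mm, on four square legs, each 34×34 mm in cross-section. The legs rest on z = 0, each flush with a corner of the seat.

B is a spool: two coaxial disc flanges of radius 130 mm and thickness 7 mm, joined by a core cylinder of radius 67 mm and height 185 mm. The lower flange rests on z = 0 and the three cylinders share a vertical axis.

The spool is on top of the stool.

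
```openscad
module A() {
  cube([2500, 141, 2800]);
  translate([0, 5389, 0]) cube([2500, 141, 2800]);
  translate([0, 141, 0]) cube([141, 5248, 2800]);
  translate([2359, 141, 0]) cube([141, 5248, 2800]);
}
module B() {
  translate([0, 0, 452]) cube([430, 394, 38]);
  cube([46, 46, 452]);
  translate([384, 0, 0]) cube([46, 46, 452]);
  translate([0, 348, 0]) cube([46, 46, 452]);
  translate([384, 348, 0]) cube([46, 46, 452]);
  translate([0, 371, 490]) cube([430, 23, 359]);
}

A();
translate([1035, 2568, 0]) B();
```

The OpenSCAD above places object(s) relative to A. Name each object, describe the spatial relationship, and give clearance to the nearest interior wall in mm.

Clearances: x = 894, y = 2427; minimum 894 mm.

A is a house frame. B is a chair. The chair sits inside the house frame, centred. The clearance to the nearest interior wall is 894 mm.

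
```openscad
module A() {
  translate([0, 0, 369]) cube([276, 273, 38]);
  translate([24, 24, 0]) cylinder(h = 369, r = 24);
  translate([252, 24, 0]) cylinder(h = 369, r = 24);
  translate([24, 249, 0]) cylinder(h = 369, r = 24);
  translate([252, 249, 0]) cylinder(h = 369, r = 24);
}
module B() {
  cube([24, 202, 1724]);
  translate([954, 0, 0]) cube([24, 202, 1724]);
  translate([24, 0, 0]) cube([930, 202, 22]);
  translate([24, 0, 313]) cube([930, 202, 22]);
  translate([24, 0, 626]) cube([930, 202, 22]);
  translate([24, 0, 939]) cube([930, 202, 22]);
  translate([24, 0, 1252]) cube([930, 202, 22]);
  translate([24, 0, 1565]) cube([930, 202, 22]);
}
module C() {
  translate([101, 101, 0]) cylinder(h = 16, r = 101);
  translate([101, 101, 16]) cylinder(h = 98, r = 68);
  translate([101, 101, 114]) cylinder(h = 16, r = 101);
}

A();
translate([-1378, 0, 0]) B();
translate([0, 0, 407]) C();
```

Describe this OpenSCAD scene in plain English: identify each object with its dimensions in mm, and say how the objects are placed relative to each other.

A is a four-legged stool. The seat is a 276×273×38 mm slab whose top surface is at z = 407 mm; four round legs, each 48 mm in diameter, run from the floor (z = 0) to the underside of the seat, each leg's axis is inset half a diameter from the nearest pair of seat edges (so the leg's bounding box is flush with the corner).

B is a bookshelf 978 mm wide overall, 202 mm deep and 1724 mm tall. The two sides are 24 mm thick vertical panels. 6 horizontal shelves of 22 mm thickness span between the inner faces of the sides; the lowest shelf sits on the floor and shelves are stacked with a clear vertical gap of 291 mm between each pair.

C is a spool: two coaxial disc flanges of radius 101 mm and thickness 16 mm, joined by a core cylinder of radius 68 mm and height 98 mm. The lower flange rests on z = 0 and the three cylinders share a vertical axis.

The bookshelf is on the floor beside the stool on its −x side. The spool is on top of the stool.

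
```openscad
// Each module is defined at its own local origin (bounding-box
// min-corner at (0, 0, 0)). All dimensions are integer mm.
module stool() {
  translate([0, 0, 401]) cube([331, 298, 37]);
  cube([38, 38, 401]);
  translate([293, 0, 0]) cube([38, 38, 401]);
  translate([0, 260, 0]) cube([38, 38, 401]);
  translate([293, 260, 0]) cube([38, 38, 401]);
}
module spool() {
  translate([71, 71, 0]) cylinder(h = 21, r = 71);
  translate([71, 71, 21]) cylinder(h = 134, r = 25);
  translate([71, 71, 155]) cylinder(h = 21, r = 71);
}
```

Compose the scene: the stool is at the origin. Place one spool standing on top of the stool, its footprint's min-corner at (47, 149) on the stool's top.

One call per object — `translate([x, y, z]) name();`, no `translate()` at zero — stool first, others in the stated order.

stool();
translate([47, 149, 438]) spool();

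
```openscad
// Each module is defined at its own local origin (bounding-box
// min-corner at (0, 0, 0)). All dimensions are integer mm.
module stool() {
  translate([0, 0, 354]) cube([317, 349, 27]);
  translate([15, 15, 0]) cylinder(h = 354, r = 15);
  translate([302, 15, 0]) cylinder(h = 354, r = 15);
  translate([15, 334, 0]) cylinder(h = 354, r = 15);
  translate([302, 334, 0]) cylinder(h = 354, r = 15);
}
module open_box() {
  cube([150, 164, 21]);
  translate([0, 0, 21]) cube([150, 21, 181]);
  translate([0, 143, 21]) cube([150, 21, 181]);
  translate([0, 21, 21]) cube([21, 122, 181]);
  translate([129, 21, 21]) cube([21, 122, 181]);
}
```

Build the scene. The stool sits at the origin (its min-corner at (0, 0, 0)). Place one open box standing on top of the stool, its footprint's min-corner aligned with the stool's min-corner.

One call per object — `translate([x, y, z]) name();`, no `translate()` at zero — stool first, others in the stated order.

stool();
translate([0, 0, 381]) open_box();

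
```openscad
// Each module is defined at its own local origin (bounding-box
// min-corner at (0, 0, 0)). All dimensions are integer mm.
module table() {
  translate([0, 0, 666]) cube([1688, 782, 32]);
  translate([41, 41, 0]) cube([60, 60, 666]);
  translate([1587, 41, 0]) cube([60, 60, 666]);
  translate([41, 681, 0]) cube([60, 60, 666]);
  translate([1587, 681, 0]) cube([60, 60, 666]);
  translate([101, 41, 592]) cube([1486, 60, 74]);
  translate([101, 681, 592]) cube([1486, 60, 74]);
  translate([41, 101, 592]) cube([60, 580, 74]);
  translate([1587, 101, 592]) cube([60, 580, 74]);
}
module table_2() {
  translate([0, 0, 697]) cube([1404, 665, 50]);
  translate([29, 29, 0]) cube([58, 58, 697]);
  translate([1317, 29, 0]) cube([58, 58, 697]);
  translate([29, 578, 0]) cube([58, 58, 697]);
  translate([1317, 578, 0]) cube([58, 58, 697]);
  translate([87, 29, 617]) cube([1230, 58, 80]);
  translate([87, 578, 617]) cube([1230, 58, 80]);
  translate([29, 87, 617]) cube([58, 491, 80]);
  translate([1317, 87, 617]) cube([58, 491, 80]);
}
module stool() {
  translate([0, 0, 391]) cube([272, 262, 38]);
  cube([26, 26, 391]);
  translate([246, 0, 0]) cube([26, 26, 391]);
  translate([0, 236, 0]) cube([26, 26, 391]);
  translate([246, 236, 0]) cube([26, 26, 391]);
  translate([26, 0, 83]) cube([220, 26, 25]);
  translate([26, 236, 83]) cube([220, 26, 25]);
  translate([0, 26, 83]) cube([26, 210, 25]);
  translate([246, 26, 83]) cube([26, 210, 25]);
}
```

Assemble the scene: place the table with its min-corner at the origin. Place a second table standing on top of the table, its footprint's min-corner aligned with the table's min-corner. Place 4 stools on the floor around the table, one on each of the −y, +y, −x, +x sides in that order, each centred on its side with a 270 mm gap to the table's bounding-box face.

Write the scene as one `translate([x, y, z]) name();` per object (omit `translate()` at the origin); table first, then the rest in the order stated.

table();
translate([0, 0, 698]) table_2();
translate([708, -532, 0]) stool();
translate([708, 1052, 0]) stool();
translate([-542, 260, 0]) stool();
translate([1958, 260, 0]) stool();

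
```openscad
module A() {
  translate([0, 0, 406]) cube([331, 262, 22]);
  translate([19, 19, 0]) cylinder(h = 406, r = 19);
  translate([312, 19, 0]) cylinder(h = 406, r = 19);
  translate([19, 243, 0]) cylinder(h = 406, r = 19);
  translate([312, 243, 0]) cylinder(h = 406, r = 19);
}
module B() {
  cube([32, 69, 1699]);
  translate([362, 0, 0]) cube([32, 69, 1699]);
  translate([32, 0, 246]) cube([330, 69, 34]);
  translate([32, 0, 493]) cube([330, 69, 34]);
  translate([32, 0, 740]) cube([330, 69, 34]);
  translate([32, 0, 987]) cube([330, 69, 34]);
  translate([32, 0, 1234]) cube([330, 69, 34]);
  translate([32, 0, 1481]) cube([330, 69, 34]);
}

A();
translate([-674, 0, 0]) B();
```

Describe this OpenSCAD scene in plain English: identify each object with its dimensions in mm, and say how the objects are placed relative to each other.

A is a four-legged stool. The seat is 331×262 mm, 22 mm thick, top at z = 428 mm. It stands on four round legs, each 38 mm in diameter, from z = 0 to the seat underside, each leg's axis is inset half a diameter from the nearest pair of seat edges (so the leg's bounding box is flush with the corner).

B is a straight ladder. Two 32×69 mm vertical rails, 1699 mm tall, stand 394 mm apart (outside-to-outside) with their front faces coplanar on the −y side. 6 rungs, each 69 mm deep and 34 mm tall, span between the inner faces of the rails, front faces flush with the rails. The lowest rung's underside is at z = 246 mm and rungs are spaced 247 mm apart (underside to underside).

The ladder is on the floor beside the stool on its −x side.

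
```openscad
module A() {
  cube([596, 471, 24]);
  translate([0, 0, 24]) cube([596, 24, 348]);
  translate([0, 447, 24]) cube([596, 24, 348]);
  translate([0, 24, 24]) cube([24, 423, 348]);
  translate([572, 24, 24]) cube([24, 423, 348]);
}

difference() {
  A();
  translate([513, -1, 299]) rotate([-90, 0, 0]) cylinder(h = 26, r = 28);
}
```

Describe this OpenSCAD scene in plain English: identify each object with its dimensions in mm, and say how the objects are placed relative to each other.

A is an open-topped rectangular box: outside dimensions 596×471×372 mm, with a uniform wall and base thickness of 24 mm. The base is a full 596×471 slab on the floor; four walls sit on top of the base. The front and back walls (the −y and +y sides) span the full width; the two side walls fit between them.

The open box has a circular hole of radius 28 mm through its front wall, centred at (x = 513, z = 299).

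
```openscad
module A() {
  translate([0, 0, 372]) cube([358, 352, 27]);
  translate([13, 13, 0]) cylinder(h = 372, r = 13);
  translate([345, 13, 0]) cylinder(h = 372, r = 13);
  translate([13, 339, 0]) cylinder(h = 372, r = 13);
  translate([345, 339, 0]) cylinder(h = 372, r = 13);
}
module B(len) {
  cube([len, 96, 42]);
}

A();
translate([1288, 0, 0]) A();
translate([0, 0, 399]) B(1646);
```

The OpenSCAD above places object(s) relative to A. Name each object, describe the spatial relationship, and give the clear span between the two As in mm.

A is a stool. B is a beam. A beam spans the tops of two stools. The clear span between the two stools is 930 mm.

Second stool starts at x = 1288; first ends at x = 358; clear span = 1288 − 358 = 930 mm.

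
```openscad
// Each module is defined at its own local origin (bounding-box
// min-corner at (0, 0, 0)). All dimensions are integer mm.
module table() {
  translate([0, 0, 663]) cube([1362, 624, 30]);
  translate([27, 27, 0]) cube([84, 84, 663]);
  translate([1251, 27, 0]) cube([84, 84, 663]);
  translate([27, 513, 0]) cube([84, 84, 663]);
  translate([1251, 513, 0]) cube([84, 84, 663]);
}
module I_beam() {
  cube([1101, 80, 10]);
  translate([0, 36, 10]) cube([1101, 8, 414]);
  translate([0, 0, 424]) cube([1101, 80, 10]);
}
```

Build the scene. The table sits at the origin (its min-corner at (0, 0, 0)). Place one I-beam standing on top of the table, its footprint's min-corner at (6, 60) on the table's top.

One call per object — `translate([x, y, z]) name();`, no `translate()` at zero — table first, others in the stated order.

table();
translate([6, 60, 693]) I_beam();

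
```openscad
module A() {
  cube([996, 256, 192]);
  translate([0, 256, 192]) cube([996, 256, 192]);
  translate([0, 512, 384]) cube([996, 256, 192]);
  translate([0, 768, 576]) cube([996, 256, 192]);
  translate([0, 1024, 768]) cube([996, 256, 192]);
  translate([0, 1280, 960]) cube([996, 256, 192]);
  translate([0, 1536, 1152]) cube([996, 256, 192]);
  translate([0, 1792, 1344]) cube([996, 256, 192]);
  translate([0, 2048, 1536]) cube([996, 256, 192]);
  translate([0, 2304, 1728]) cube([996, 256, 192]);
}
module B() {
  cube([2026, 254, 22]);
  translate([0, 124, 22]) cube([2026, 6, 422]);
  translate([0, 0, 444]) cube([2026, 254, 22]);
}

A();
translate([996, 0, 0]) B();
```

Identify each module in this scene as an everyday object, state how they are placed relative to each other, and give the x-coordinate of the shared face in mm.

A is a staircase. B is an I-beam. The I-beam is against the staircase's +x side, with their −y faces flush. The x-coordinate of the shared face is 996 mm.

The staircase's +x face and the I-beam's −x face are both at x = 996 mm.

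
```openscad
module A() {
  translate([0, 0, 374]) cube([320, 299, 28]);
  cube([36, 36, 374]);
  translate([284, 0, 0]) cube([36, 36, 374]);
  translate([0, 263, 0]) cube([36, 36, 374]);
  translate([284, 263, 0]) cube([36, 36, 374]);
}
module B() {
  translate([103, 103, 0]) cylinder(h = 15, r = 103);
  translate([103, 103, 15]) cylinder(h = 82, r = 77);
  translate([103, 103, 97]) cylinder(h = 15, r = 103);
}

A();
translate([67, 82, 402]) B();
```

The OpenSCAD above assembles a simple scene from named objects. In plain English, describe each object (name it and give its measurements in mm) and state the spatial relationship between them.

A is a simple wooden stool: a rectangular seat 320 mm (x) by 299 mm (y), 28 mm thick, top face at z = 402 mm, on four square legs, each 36×36 mm in cross-section. The legs rest on z = 0, each flush with a corner of the seat.

B is a spool: two coaxial disc flanges of radius 103 mm and thickness 15 mm, joined by a core cylinder of radius 77 mm and height 82 mm. The lower flange rests on z = 0 and the three cylinders share a vertical axis.

The spool is on top of the stool.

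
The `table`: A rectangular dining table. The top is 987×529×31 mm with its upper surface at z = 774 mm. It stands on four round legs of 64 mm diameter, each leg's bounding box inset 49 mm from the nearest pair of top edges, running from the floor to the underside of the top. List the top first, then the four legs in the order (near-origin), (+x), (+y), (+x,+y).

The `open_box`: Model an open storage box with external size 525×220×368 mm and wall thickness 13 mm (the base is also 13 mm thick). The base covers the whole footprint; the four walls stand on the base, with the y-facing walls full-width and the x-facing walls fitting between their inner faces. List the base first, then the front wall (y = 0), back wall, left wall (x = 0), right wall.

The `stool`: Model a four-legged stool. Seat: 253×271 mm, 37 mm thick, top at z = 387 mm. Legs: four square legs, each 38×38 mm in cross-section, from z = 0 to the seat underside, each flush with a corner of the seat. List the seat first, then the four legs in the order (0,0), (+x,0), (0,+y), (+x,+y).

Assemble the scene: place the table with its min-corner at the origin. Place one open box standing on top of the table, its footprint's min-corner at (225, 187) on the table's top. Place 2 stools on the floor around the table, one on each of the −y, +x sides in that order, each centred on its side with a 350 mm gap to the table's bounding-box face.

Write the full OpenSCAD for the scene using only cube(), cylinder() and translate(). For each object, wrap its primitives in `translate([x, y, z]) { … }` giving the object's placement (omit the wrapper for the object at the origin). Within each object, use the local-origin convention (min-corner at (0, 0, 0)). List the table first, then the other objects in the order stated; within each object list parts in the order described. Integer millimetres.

translate([0, 0, 743]) cube([987, 529, 31]);
translate([81, 81, 0]) cylinder(h = 743, r = 32);
translate([906, 81, 0]) cylinder(h = 743, r = 32);
translate([81, 448, 0]) cylinder(h = 743, r = 32);
translate([906, 448, 0]) cylinder(h = 743, r = 32);
translate([225, 187, 774]) {
  cube([525, 220, 13]);
  translate([0, 0, 13]) cube([525, 13, 355]);
  translate([0, 207, 13]) cube([525, 13, 355]);
  translate([0, 13, 13]) cube([13, 194, 355]);
  translate([512, 13, 13]) cube([13, 194, 355]);
}
translate([367, -621, 0]) {
  translate([0, 0, 350]) cube([253, 271, 37]);
  cube([38, 38, 350]);
  translate([215, 0, 0]) cube([38, 38, 350]);
  translate([0, 233, 0]) cube([38, 38, 350]);
  translate([215, 233, 0]) cube([38, 38, 350]);
}
translate([1337, 129, 0]) {
  translate([0, 0, 350]) cube([253, 271, 37]);
  cube([38, 38, 350]);
  translate([215, 0, 0]) cube([38, 38, 350]);
  translate([0, 233, 0]) cube([38, 38, 350]);
  translate([215, 233, 0]) cube([38, 38, 350]);
}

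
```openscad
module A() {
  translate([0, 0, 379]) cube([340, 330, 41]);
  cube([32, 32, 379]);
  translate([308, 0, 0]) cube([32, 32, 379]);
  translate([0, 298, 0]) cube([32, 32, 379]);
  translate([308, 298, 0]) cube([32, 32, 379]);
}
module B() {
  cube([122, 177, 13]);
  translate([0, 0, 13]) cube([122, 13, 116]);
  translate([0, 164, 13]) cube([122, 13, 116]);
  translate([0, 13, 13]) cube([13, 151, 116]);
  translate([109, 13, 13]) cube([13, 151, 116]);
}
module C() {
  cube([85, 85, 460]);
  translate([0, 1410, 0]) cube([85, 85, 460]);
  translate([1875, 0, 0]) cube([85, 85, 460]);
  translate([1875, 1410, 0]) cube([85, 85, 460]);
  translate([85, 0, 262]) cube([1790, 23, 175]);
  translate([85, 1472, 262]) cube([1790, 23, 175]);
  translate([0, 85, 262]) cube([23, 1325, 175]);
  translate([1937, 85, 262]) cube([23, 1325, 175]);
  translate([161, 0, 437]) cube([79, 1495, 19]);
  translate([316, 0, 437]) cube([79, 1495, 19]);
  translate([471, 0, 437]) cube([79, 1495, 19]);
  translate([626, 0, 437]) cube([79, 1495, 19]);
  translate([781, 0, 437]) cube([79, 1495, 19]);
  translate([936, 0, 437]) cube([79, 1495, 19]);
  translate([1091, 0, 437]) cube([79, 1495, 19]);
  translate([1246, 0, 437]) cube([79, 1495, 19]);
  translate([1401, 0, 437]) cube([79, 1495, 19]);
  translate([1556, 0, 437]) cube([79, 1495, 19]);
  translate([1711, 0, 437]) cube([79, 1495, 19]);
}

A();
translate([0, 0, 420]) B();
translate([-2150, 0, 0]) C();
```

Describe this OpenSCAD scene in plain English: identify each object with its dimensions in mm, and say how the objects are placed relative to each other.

A is a four-legged stool. The seat is 340×330 mm, 41 mm thick, top at z = 420 mm. It stands on four square legs, each 32×32 mm in cross-section, from z = 0 to the seat underside, each flush with a corner of the seat.

B is an open storage box with external size 122×177×129 mm and wall thickness 13 mm (the base is also 13 mm thick). The base covers the whole footprint; the four walls stand on the base, with the y-facing walls full-width and the x-facing walls fitting between their inner faces.

C is a bed frame 1960 mm long (x) by 1495 mm wide (y). Four 85×85 mm corner posts, 460 mm tall, at the corners of the footprint. Four rails of 23 mm thickness and 175 mm height run between adjacent posts with their undersides at z = 262 mm, their outer faces flush with the outside of the frame (the two x-running rails run between the posts' inner faces; the two y-running rails run between the posts' inner faces). 11 slats, each 79 mm wide (x) and 19 mm thick, lie across the top of the two x-running rails, running the full 1495 mm width of the frame in y; the slats are evenly spaced along x between the inner faces of the end posts with equal gaps (rounded down to the nearest mm) at the −x end and between each pair — any rounding remainder accumulates at the +x end.

The open box is on top of the stool. The bed frame is on the floor beside the stool on its −x side.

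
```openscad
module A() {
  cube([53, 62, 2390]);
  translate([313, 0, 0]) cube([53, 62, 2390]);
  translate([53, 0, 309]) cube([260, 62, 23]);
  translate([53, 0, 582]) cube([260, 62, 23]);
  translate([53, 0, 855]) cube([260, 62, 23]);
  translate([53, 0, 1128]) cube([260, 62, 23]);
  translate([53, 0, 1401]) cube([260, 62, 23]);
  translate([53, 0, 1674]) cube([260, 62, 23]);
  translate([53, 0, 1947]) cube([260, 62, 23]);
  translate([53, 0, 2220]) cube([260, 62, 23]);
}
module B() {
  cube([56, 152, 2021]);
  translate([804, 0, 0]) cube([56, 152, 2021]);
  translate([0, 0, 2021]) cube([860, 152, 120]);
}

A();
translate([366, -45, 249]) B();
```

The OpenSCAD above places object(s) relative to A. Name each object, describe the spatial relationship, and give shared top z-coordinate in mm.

A is a ladder. B is a door frame. The door frame is beside the ladder with their tops flush at z = 2390. The shared top z-coordinate is 2390 mm.

Both tops at z = 2390 mm.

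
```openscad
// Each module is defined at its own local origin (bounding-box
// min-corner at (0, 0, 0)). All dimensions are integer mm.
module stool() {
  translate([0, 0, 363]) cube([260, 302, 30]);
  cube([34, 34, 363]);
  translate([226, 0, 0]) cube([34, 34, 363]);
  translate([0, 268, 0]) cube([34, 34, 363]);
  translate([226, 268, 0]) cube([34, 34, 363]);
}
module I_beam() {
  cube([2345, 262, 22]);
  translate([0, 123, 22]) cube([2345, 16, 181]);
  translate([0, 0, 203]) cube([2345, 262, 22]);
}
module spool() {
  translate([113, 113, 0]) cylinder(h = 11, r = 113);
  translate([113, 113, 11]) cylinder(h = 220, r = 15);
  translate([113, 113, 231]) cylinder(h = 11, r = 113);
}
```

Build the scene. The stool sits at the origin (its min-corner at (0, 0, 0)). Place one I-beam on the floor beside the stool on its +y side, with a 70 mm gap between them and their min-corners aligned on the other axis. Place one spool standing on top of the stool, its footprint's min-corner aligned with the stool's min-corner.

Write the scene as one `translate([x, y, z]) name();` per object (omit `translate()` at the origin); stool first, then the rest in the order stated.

stool();
translate([0, 372, 0]) I_beam();
translate([0, 0, 393]) spool();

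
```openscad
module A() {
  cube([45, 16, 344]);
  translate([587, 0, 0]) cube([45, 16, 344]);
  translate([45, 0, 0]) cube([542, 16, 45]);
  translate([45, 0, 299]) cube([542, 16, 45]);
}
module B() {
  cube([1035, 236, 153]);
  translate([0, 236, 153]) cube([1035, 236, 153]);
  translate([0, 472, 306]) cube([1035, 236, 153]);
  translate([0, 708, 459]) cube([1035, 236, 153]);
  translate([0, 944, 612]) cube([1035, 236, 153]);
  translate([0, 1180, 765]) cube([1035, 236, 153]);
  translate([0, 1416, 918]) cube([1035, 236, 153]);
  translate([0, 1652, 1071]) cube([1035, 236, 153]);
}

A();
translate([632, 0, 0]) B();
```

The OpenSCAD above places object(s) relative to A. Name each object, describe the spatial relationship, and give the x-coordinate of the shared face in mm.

A is a picture frame. B is a staircase. The staircase is against the picture frame's +x side, with their −y faces flush. The x-coordinate of the shared face is 632 mm.

The picture frame's +x face and the staircase's −x face are both at x = 632 mm.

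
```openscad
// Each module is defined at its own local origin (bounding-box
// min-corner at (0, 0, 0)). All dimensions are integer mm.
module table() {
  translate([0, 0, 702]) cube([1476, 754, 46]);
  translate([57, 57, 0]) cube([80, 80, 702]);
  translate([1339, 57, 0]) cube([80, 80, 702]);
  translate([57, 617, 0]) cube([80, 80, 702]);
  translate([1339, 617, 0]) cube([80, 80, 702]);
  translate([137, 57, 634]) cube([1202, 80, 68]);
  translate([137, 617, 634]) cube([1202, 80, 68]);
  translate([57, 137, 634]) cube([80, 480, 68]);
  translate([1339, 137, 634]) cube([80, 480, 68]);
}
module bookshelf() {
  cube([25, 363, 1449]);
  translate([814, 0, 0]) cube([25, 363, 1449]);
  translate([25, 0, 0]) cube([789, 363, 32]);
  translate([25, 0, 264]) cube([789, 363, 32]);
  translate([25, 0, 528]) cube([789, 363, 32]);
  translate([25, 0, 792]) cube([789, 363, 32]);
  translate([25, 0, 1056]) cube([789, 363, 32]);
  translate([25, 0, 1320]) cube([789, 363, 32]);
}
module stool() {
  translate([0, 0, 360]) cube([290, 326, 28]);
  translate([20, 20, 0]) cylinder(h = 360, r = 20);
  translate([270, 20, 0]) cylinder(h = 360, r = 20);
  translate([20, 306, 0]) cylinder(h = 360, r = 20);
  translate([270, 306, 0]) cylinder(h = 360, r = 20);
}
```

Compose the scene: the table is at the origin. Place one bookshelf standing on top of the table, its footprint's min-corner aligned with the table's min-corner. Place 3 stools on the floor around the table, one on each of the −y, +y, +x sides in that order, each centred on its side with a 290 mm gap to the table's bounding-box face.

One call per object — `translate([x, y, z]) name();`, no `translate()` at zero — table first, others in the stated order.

table();
translate([0, 0, 748]) bookshelf();
translate([593, -616, 0]) stool();
translate([593, 1044, 0]) stool();
translate([1766, 214, 0]) stool();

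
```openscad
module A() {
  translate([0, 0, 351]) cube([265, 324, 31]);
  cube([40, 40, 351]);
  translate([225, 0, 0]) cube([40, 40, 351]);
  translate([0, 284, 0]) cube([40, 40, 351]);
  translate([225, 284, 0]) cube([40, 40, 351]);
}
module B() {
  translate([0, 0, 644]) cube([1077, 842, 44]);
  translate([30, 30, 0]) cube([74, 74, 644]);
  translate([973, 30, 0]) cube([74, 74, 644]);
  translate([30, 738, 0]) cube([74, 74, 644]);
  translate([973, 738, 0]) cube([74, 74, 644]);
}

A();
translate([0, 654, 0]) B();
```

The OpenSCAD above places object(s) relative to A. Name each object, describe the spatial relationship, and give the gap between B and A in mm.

A is a stool. B is a table. The table is on the floor beside the stool on its +y side. The gap between the table and the stool is 330 mm.

The table's nearest face is 330 mm from the stool's +y face.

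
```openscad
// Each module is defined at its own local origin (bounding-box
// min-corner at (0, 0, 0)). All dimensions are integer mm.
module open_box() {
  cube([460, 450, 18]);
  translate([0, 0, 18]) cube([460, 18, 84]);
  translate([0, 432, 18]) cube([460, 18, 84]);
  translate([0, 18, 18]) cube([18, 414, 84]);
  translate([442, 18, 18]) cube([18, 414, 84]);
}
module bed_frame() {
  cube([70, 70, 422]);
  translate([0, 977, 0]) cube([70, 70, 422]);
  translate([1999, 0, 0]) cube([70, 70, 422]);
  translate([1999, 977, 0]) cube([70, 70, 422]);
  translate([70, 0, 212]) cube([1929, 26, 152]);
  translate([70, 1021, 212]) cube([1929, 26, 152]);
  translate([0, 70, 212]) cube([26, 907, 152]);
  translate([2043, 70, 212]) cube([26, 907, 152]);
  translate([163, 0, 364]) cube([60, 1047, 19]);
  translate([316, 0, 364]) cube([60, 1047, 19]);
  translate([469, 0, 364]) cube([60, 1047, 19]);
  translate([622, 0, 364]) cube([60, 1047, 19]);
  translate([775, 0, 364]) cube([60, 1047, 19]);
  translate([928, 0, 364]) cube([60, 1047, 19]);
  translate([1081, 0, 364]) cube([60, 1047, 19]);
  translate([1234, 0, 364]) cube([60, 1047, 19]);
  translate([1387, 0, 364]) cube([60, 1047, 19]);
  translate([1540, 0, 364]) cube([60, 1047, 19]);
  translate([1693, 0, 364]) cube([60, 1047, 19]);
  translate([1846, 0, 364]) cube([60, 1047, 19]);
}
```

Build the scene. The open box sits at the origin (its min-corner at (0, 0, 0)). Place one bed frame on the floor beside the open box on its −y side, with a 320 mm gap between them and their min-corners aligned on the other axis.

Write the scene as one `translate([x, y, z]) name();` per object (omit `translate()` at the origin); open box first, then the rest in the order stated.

open_box();
translate([0, -1367, 0]) bed_frame();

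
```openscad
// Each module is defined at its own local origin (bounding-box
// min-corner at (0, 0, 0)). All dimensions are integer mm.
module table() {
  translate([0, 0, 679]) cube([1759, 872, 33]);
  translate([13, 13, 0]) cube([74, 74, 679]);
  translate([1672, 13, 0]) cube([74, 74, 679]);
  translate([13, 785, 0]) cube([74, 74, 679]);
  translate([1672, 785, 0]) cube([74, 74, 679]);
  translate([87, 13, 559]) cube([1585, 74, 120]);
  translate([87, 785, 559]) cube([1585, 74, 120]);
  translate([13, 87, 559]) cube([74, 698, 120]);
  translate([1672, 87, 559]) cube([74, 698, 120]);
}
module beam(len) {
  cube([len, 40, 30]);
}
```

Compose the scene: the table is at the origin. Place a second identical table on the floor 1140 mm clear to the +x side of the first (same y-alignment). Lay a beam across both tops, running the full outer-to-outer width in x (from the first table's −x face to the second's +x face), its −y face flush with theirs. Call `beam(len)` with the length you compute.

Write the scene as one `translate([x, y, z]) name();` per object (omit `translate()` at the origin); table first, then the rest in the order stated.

table();
translate([2899, 0, 0]) table();
translate([0, 0, 712]) beam(4658);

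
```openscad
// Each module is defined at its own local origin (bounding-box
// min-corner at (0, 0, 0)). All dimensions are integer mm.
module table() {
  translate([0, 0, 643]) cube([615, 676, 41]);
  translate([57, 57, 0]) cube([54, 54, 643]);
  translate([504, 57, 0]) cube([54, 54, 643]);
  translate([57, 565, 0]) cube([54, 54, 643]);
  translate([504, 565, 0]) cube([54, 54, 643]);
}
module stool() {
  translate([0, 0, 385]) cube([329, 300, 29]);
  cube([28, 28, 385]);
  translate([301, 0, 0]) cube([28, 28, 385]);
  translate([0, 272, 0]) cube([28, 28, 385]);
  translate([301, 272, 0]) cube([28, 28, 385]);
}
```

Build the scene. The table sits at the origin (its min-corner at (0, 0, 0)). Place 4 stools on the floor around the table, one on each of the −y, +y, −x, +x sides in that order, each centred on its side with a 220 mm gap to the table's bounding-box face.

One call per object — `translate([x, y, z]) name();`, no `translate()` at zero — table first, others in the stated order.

table();
translate([143, -520, 0]) stool();
translate([143, 896, 0]) stool();
translate([-549, 188, 0]) stool();
translate([835, 188, 0]) stool();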